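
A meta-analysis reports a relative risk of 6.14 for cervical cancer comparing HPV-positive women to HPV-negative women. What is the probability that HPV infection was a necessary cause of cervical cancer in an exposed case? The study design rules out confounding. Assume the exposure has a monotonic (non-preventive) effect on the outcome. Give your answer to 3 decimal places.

PN ≈ 0.837

Under exogeneity and monotonicity, PN = (RR − 1) / RR = 1 − 1/RR.
PN = (6.14 − 1) / 6.14 = 5.14 / 6.14 ≈ 0.8371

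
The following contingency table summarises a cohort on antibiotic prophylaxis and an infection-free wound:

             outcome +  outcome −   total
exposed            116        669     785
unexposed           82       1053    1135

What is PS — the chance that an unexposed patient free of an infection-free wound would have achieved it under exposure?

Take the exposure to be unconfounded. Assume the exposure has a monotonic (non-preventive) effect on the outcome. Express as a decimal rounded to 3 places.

PS ≈ 0.081

p₁ = P(outcome | exposed) = 116/785 = 0.14777
p₀ = P(outcome | unexposed) = 82/1135 = 0.072247
Under exogeneity and monotonicity, PS = (p₁ − p₀)/(1 − p₀).
PS = (0.14777 − 0.072247) / 0.92775 ≈ 0.0814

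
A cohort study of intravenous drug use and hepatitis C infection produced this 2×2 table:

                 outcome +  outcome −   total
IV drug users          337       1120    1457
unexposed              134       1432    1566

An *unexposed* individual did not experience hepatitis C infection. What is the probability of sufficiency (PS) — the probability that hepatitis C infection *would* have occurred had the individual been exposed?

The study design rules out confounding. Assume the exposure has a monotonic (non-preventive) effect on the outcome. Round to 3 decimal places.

p₁ = P(outcome | exposed) = 337/1457 = 0.2313
p₀ = P(outcome | unexposed) = 134/1566 = 0.085568
Under exogeneity and monotonicity, PS = (p₁ − p₀)/(1 − p₀).
PS = (0.2313 − 0.085568) / 0.91443 ≈ 0.1594

PS ≈ 0.159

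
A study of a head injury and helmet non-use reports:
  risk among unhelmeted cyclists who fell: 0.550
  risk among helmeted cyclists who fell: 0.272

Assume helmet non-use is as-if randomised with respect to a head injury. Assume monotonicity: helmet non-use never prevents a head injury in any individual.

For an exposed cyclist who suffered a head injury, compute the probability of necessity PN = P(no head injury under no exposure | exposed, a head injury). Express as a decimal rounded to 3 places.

Let p₁ = 0.55, p₀ = 0.272.
Under exogeneity and monotonicity, PN = (p₁ − p₀) / p₁.
PN = (0.55 − 0.272) / 0.55 = 0.278 / 0.55 ≈ 0.5055

PN ≈ 0.505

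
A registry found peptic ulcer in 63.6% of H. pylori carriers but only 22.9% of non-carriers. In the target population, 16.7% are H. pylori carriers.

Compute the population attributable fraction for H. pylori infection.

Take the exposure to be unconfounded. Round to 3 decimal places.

p₁ = 0.636, p₀ = 0.229.
Overall risk P(Y=1) = π·p₁ + (1−π)·p₀ = 0.167×0.636 + 0.833×0.229 = 0.29697.
Under exogeneity, PAF = [P(Y=1) − p₀] / P(Y=1).
PAF = (0.29697 − 0.229) / 0.29697 ≈ 0.2289

PAF ≈ 0.229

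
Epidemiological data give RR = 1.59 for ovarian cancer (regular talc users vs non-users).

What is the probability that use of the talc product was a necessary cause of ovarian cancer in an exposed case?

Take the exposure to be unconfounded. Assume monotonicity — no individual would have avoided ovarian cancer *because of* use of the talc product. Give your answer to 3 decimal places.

Under exogeneity and monotonicity, PN = (RR − 1) / RR = 1 − 1/RR.
PN = (1.59 − 1) / 1.59 = 0.59 / 1.59 ≈ 0.3711

PN ≈ 0.371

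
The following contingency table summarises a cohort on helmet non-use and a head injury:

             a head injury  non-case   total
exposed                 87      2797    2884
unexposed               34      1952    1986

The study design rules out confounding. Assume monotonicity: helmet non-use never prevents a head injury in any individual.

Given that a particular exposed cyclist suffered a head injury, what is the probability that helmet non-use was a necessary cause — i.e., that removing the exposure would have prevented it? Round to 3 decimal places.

p₁ = P(outcome | exposed) = 87/2884 = 0.030166
p₀ = P(outcome | unexposed) = 34/1986 = 0.01712
Under exogeneity and monotonicity, PN = (p₁ − p₀)/p₁.
PN = (0.030166 − 0.01712) / 0.030166 ≈ 0.4325

PN ≈ 0.432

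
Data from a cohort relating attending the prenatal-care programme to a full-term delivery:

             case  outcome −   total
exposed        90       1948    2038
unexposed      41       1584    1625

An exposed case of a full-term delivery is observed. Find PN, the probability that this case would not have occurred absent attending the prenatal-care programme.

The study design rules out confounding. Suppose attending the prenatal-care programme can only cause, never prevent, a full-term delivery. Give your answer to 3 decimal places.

PN ≈ 0.429

p₁ = P(outcome | exposed) = 90/2038 = 0.044161
p₀ = P(outcome | unexposed) = 41/1625 = 0.025231
Under exogeneity and monotonicity, PN = (p₁ − p₀) / p₁.
PN = (0.044161 − 0.025231) / 0.044161 = 0.01893 / 0.044161 ≈ 0.4287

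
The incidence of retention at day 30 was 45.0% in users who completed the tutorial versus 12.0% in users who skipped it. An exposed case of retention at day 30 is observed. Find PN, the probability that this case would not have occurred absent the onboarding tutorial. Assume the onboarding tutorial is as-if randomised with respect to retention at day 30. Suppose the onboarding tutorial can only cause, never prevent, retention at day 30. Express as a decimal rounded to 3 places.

PN ≈ 0.733

p₁ = 0.45, p₀ = 0.12.
Under exogeneity and monotonicity, PN = (p₁ − p₀) / p₁.
PN = (0.45 − 0.12) / 0.45 = 0.33 / 0.45 ≈ 0.7333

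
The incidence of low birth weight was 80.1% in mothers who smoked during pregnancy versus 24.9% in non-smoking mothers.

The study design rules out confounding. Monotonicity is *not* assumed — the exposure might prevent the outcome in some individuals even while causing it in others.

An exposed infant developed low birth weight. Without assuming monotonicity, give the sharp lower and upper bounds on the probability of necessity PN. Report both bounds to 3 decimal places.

0.689 ≤ PN ≤ 0.938

p₁ = 0.801, p₀ = 0.249.
Under exogeneity alone the bounds on PN are max{0,(p₁−p₀)/p₁} ≤ PN ≤ min{1,(1−p₀)/p₁}.
  lower = (p₁ − p₀)/p₁ = 0.552 / 0.801 ≈ 0.6891
  upper = min{1, (1 − p₀)/p₁} = 0.751 / 0.801 ≈ 0.9376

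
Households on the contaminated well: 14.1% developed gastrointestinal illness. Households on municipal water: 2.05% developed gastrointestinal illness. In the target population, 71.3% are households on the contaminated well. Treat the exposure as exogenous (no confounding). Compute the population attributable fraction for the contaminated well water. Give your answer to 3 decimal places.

PAF ≈ 0.807

p₁ = 0.141, p₀ = 0.0205.
Overall risk P(Y=1) = π·p₁ + (1−π)·p₀ = 0.713×0.141 + 0.287×0.0205 = 0.10642.
Under exogeneity, PAF = [P(Y=1) − p₀] / P(Y=1).
PAF = (0.10642 − 0.0205) / 0.10642 ≈ 0.8074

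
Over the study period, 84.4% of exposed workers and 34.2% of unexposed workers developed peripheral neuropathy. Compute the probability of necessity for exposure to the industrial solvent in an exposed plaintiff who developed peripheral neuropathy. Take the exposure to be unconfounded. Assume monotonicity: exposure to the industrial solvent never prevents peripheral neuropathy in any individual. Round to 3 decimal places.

PN ≈ 0.595

p₁ = 0.844, p₀ = 0.342.
Under exogeneity and monotonicity, PN = (p₁ − p₀) / p₁.
PN = (0.844 − 0.342) / 0.844 = 0.502 / 0.844 ≈ 0.5948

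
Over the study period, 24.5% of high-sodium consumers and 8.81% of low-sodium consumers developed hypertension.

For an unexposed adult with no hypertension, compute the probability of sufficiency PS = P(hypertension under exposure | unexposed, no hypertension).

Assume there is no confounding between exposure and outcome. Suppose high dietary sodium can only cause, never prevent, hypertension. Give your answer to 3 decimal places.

p₁ = 0.245, p₀ = 0.0881.
Under exogeneity and monotonicity, PS = (p₁ − p₀) / (1 − p₀).
PS = (0.245 − 0.0881) / (1 − 0.0881) = 0.1569 / 0.9119 ≈ 0.1721

PS ≈ 0.172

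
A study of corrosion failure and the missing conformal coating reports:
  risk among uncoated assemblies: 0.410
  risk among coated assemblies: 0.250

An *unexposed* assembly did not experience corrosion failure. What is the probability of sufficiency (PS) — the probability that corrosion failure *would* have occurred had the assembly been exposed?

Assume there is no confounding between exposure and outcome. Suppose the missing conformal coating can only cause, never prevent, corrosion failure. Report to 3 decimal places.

PS ≈ 0.213

Let p₁ = 0.41, p₀ = 0.25.
Under exogeneity and monotonicity, PS = (p₁ − p₀) / (1 − p₀).
PS = (0.41 − 0.25) / (1 − 0.25) = 0.16 / 0.75 ≈ 0.2133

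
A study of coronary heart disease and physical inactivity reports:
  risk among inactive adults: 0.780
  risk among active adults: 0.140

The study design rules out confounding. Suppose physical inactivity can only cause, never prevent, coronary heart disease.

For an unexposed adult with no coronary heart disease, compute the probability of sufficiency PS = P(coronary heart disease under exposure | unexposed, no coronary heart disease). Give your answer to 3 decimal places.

PS ≈ 0.744

Let p₁ = 0.78, p₀ = 0.14.
Under exogeneity and monotonicity, PS = (p₁ − p₀) / (1 − p₀).
PS = (0.78 − 0.14) / (1 − 0.14) = 0.64 / 0.86 ≈ 0.7442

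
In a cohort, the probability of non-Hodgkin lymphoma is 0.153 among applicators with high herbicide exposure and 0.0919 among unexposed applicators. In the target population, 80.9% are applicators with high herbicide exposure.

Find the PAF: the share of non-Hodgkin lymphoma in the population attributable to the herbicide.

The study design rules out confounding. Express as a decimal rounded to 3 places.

Let p₁ = 0.153, p₀ = 0.0919.
Overall risk P(Y=1) = π·p₁ + (1−π)·p₀ = 0.809×0.153 + 0.191×0.0919 = 0.14133.
Under exogeneity, PAF = [P(Y=1) − p₀] / P(Y=1).
PAF = (0.14133 − 0.0919) / 0.14133 ≈ 0.3497

PAF ≈ 0.350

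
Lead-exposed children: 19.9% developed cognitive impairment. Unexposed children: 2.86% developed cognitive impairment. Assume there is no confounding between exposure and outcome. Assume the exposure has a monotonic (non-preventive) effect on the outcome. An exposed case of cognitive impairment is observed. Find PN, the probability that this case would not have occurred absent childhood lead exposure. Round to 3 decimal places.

PN ≈ 0.856

p₁ = 0.199, p₀ = 0.0286.
Under exogeneity and monotonicity, PN = (p₁ − p₀) / p₁.
PN = (0.199 − 0.0286) / 0.199 = 0.1704 / 0.199 ≈ 0.8563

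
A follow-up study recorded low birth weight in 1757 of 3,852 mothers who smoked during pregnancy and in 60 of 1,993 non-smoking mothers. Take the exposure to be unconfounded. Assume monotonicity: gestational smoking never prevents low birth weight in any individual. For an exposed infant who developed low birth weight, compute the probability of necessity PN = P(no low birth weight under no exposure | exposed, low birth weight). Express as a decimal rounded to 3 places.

p₁ = P(outcome | exposed) = 1757/3852 = 0.45613
p₀ = P(outcome | unexposed) = 60/1993 = 0.030105
Under exogeneity and monotonicity, PN = (p₁ − p₀) / p₁.
PN = (0.45613 − 0.030105) / 0.45613 = 0.42602 / 0.45613 ≈ 0.9340

PN ≈ 0.934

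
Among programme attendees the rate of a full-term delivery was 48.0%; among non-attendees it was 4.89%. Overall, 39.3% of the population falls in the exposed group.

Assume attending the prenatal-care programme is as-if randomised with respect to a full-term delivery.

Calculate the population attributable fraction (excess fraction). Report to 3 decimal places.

p₁ = 0.48, p₀ = 0.0489.
Overall risk P(Y=1) = π·p₁ + (1−π)·p₀ = 0.393×0.48 + 0.607×0.0489 = 0.21832.
Under exogeneity, PAF = [P(Y=1) − p₀] / P(Y=1).
PAF = (0.21832 − 0.0489) / 0.21832 ≈ 0.7760

PAF ≈ 0.776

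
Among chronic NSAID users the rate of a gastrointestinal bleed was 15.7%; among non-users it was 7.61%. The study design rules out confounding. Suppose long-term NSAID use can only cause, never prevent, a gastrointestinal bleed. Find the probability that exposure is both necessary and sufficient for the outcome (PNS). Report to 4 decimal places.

p₁ = 0.157, p₀ = 0.0761.
Under exogeneity and monotonicity, PNS = p₁ − p₀.
PNS = 0.157 − 0.0761 = 0.0809

PNS ≈ 0.0809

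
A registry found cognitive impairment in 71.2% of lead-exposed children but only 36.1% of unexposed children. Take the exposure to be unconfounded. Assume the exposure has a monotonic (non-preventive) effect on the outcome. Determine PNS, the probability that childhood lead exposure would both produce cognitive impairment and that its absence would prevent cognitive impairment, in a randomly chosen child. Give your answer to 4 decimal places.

p₁ = 0.712, p₀ = 0.361.
Under exogeneity and monotonicity, PNS = p₁ − p₀.
PNS = 0.712 − 0.361 = 0.351

PNS ≈ 0.3510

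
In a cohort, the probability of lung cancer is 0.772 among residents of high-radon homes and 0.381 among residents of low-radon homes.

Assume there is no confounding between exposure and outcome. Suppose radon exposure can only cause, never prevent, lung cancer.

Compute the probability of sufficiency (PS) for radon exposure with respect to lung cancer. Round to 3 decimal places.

PS ≈ 0.632

Let p₁ = 0.772, p₀ = 0.381.
Under exogeneity and monotonicity, PS = (p₁ − p₀) / (1 − p₀).
PS = (0.772 − 0.381) / (1 − 0.381) = 0.391 / 0.619 ≈ 0.6317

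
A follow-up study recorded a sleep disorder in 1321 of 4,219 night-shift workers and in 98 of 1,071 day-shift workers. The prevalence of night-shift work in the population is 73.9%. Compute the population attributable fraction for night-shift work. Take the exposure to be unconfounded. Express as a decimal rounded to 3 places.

p₁ = P(outcome | exposed) = 1321/4219 = 0.31311
p₀ = P(outcome | unexposed) = 98/1071 = 0.091503
Overall risk P(Y=1) = π·p₁ + (1−π)·p₀ = 0.739×0.31311 + 0.261×0.091503 = 0.25527.
Under exogeneity, PAF = [P(Y=1) − p₀] / P(Y=1).
PAF = (0.25527 − 0.091503) / 0.25527 ≈ 0.6415

PAF ≈ 0.642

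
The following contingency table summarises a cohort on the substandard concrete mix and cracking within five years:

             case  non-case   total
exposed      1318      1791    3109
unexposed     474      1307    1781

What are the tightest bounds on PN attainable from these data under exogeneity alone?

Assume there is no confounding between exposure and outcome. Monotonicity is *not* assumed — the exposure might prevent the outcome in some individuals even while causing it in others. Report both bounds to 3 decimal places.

p₁ = P(outcome | exposed) = 1318/3109 = 0.42393
p₀ = P(outcome | unexposed) = 474/1781 = 0.26614
Under exogeneity alone the bounds on PN are max{0,(p₁−p₀)/p₁} ≤ PN ≤ min{1,(1−p₀)/p₁}.
  lower = (p₁ − p₀)/p₁ = 0.15779 / 0.42393 ≈ 0.3722
  upper = min{1, (1 − p₀)/p₁} = 0.73386 / 0.42393 ≈ 1.7311 → capped at 1

0.372 ≤ PN ≤ 1.000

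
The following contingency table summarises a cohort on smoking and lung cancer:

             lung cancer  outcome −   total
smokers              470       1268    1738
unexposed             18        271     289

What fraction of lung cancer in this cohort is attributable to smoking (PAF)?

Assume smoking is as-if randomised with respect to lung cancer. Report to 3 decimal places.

p₁ = P(outcome | exposed) = 470/1738 = 0.27043
p₀ = P(outcome | unexposed) = 18/289 = 0.062284
Exposure prevalence π = 1738/2027 = 0.85742; overall risk P(Y=1) = 0.24075.
Under exogeneity, PAF = [P(Y=1) − p₀]/P(Y=1).
PAF = (0.24075 − 0.062284) / 0.24075 ≈ 0.7413

PAF ≈ 0.741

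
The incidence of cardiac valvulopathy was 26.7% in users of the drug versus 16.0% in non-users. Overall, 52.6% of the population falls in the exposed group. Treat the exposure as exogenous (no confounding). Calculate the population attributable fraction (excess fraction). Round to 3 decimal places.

p₁ = 0.267, p₀ = 0.16.
Overall risk P(Y=1) = π·p₁ + (1−π)·p₀ = 0.526×0.267 + 0.474×0.16 = 0.21628.
Under exogeneity, PAF = [P(Y=1) − p₀] / P(Y=1).
PAF = (0.21628 − 0.16) / 0.21628 ≈ 0.2602

PAF ≈ 0.260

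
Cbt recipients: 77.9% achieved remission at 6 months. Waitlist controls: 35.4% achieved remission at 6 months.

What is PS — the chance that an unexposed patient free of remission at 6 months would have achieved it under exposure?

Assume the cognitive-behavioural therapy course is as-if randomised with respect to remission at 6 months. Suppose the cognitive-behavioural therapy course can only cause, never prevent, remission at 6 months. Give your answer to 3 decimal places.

PS ≈ 0.658

p₁ = 0.779, p₀ = 0.354.
Under exogeneity and monotonicity, PS = (p₁ − p₀) / (1 − p₀).
PS = (0.779 − 0.354) / (1 − 0.354) = 0.425 / 0.646 ≈ 0.6579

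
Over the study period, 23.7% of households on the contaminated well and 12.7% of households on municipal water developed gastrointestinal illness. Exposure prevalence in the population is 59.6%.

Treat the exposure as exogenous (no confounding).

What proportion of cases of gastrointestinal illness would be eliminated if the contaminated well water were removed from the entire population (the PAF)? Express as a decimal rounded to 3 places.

PAF ≈ 0.340

p₁ = 0.237, p₀ = 0.127.
Overall risk P(Y=1) = π·p₁ + (1−π)·p₀ = 0.596×0.237 + 0.404×0.127 = 0.19256.
Under exogeneity, PAF = [P(Y=1) − p₀] / P(Y=1).
PAF = (0.19256 − 0.127) / 0.19256 ≈ 0.3405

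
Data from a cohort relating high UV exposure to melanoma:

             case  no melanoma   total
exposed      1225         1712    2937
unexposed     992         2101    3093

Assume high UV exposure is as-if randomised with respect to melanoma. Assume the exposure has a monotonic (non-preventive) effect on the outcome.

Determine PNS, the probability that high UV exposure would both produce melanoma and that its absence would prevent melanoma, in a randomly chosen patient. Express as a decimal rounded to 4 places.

PNS ≈ 0.0964

p₁ = P(outcome | exposed) = 1225/2937 = 0.41709
p₀ = P(outcome | unexposed) = 992/3093 = 0.32072
Under exogeneity and monotonicity, PNS = p₁ − p₀.
PNS = 0.41709 − 0.32072 = 0.096368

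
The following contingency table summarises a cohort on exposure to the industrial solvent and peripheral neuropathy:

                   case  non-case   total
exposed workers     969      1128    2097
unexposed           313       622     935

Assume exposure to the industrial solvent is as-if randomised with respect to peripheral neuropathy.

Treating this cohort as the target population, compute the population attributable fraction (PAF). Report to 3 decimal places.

p₁ = P(outcome | exposed) = 969/2097 = 0.46209
p₀ = P(outcome | unexposed) = 313/935 = 0.33476
Exposure prevalence π = 2097/3032 = 0.69162; overall risk P(Y=1) = 0.42282.
Under exogeneity, PAF = [P(Y=1) − p₀]/P(Y=1).
PAF = (0.42282 − 0.33476) / 0.42282 ≈ 0.2083

PAF ≈ 0.208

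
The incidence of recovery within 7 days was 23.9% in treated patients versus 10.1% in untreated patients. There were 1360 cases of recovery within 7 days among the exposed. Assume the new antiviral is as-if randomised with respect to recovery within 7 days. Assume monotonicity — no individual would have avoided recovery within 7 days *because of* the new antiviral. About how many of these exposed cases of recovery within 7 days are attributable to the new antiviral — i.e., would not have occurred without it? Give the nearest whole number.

p₁ = 0.239, p₀ = 0.101.
PN = (p₁ − p₀)/p₁ = (0.239 − 0.101) / 0.239 ≈ 0.57741.
Attributable cases ≈ PN × (exposed cases) = 0.57741 × 1360 ≈ 785.27.

about 785 cases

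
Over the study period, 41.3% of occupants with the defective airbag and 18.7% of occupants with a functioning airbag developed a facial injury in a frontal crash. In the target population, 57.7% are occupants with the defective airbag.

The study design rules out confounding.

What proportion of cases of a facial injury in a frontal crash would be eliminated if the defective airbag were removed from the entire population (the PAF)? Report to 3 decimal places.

PAF ≈ 0.411

p₁ = 0.413, p₀ = 0.187.
Overall risk P(Y=1) = π·p₁ + (1−π)·p₀ = 0.577×0.413 + 0.423×0.187 = 0.3174.
Under exogeneity, PAF = [P(Y=1) − p₀] / P(Y=1).
PAF = (0.3174 − 0.187) / 0.3174 ≈ 0.4108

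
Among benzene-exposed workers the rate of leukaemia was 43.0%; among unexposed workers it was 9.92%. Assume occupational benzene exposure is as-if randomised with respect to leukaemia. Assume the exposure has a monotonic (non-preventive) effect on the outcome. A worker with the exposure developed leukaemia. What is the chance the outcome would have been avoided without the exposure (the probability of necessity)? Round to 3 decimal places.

PN ≈ 0.769

p₁ = 0.43, p₀ = 0.0992.
Under exogeneity and monotonicity, PN = (p₁ − p₀) / p₁.
PN = (0.43 − 0.0992) / 0.43 = 0.3308 / 0.43 ≈ 0.7693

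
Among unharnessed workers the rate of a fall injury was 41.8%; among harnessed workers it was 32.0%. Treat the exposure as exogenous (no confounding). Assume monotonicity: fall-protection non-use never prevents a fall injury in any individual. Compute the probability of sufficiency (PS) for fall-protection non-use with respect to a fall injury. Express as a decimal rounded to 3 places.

p₁ = 0.418, p₀ = 0.32.
Under exogeneity and monotonicity, PS = (p₁ − p₀) / (1 − p₀).
PS = (0.418 − 0.32) / (1 − 0.32) = 0.098 / 0.68 ≈ 0.1441

PS ≈ 0.144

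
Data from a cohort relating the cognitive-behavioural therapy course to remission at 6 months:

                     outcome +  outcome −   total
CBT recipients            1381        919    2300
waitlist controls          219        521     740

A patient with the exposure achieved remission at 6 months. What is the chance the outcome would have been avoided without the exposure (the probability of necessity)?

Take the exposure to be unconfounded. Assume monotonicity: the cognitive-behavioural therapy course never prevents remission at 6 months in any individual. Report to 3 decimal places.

p₁ = P(outcome | exposed) = 1381/2300 = 0.60043
p₀ = P(outcome | unexposed) = 219/740 = 0.29595
Under exogeneity and monotonicity, PN = (p₁ − p₀)/p₁.
PN = (0.60043 − 0.29595) / 0.60043 ≈ 0.5071

PN ≈ 0.507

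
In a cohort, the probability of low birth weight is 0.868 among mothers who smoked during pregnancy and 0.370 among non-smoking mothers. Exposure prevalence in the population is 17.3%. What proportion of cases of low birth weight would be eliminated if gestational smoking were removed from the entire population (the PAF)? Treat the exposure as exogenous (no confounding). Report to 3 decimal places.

PAF ≈ 0.189

Let p₁ = 0.868, p₀ = 0.37.
Overall risk P(Y=1) = π·p₁ + (1−π)·p₀ = 0.173×0.868 + 0.827×0.37 = 0.45615.
Under exogeneity, PAF = [P(Y=1) − p₀] / P(Y=1).
PAF = (0.45615 − 0.37) / 0.45615 ≈ 0.1889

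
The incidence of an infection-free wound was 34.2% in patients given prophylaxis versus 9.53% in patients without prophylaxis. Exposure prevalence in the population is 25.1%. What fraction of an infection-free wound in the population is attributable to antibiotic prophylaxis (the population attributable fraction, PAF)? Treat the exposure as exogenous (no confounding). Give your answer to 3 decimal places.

PAF ≈ 0.394

p₁ = 0.342, p₀ = 0.0953.
Overall risk P(Y=1) = π·p₁ + (1−π)·p₀ = 0.251×0.342 + 0.749×0.0953 = 0.15722.
Under exogeneity, PAF = [P(Y=1) − p₀] / P(Y=1).
PAF = (0.15722 − 0.0953) / 0.15722 ≈ 0.3938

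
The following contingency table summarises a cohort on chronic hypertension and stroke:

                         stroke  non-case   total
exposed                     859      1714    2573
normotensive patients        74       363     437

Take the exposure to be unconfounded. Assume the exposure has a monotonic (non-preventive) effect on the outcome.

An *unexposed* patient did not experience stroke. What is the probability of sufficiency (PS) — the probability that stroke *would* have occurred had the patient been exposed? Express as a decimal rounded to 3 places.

PS ≈ 0.198

p₁ = P(outcome | exposed) = 859/2573 = 0.33385
p₀ = P(outcome | unexposed) = 74/437 = 0.16934
Under exogeneity and monotonicity, PS = (p₁ − p₀)/(1 − p₀).
PS = (0.33385 − 0.16934) / 0.83066 ≈ 0.1981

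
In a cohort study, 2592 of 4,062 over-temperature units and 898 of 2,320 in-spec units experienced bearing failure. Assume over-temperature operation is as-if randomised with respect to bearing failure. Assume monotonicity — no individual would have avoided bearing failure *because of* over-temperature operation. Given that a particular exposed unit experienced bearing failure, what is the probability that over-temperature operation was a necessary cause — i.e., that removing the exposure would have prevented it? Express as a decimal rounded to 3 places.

p₁ = P(outcome | exposed) = 2592/4062 = 0.63811
p₀ = P(outcome | unexposed) = 898/2320 = 0.38707
Under exogeneity and monotonicity, PN = (p₁ − p₀) / p₁.
PN = (0.63811 − 0.38707) / 0.63811 = 0.25104 / 0.63811 ≈ 0.3934

PN ≈ 0.393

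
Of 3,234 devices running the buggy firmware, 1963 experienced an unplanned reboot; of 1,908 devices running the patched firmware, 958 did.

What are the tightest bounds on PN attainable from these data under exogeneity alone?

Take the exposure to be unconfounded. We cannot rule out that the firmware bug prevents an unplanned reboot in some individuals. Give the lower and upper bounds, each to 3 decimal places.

p₁ = P(outcome | exposed) = 1963/3234 = 0.60699
p₀ = P(outcome | unexposed) = 958/1908 = 0.5021
Under exogeneity alone the bounds on PN are max{0,(p₁−p₀)/p₁} ≤ PN ≤ min{1,(1−p₀)/p₁}.
  lower = (p₁ − p₀)/p₁ = 0.10489 / 0.60699 ≈ 0.1728
  upper = min{1, (1 − p₀)/p₁} = 0.4979 / 0.60699 ≈ 0.8203

0.173 ≤ PN ≤ 0.820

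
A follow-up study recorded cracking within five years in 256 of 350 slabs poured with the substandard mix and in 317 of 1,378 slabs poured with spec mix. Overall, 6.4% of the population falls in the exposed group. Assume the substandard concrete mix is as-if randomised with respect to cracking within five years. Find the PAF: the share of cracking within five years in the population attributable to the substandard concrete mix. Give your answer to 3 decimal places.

p₁ = P(outcome | exposed) = 256/350 = 0.73143
p₀ = P(outcome | unexposed) = 317/1378 = 0.23004
Overall risk P(Y=1) = π·p₁ + (1−π)·p₀ = 0.064×0.73143 + 0.936×0.23004 = 0.26213.
Under exogeneity, PAF = [P(Y=1) − p₀] / P(Y=1).
PAF = (0.26213 − 0.23004) / 0.26213 ≈ 0.1224

PAF ≈ 0.122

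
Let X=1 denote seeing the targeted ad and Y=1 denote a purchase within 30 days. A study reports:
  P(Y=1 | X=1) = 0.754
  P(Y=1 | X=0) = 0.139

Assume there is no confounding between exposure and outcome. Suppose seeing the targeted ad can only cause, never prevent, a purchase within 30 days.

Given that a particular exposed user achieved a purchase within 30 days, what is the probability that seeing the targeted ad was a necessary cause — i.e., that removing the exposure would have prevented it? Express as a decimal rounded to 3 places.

Let p₁ = 0.754, p₀ = 0.139.
Under exogeneity and monotonicity, PN = (p₁ − p₀) / p₁.
PN = (0.754 − 0.139) / 0.754 = 0.615 / 0.754 ≈ 0.8156

PN ≈ 0.816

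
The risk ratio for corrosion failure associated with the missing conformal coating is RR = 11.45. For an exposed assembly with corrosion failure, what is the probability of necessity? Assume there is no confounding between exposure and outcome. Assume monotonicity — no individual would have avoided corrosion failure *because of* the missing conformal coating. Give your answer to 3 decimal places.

Under exogeneity and monotonicity, PN = (RR − 1) / RR = 1 − 1/RR.
PN = (11.45 − 1) / 11.45 = 10.45 / 11.45 ≈ 0.9127

PN ≈ 0.913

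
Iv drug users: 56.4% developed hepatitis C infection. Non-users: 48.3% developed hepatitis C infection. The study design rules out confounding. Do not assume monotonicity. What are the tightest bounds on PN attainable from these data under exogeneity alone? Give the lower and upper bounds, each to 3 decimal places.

0.144 ≤ PN ≤ 0.917

p₁ = 0.564, p₀ = 0.483.
Under exogeneity alone the bounds on PN are max{0,(p₁−p₀)/p₁} ≤ PN ≤ min{1,(1−p₀)/p₁}.
  lower = (p₁ − p₀)/p₁ = 0.081 / 0.564 ≈ 0.1436
  upper = min{1, (1 − p₀)/p₁} = 0.517 / 0.564 ≈ 0.9167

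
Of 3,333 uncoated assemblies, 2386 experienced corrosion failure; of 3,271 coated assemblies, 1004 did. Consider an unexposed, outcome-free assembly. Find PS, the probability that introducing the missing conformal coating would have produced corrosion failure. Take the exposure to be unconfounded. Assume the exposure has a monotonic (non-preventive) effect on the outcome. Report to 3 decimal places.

p₁ = P(outcome | exposed) = 2386/3333 = 0.71587
p₀ = P(outcome | unexposed) = 1004/3271 = 0.30694
Under exogeneity and monotonicity, PS = (p₁ − p₀) / (1 − p₀).
PS = (0.71587 − 0.30694) / (1 − 0.30694) = 0.40893 / 0.69306 ≈ 0.5900

PS ≈ 0.590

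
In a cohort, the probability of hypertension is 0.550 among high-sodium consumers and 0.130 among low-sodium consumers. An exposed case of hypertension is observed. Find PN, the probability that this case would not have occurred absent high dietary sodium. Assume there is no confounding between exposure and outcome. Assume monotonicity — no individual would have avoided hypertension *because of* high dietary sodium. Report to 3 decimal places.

Let p₁ = 0.55, p₀ = 0.13.
Under exogeneity and monotonicity, PN = (p₁ − p₀) / p₁.
PN = (0.55 − 0.13) / 0.55 = 0.42 / 0.55 ≈ 0.7636

PN ≈ 0.764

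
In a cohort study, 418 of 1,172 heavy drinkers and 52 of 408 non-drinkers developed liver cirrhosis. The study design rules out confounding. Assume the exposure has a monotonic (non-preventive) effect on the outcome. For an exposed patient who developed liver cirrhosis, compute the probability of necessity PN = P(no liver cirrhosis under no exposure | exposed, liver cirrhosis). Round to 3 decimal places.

p₁ = P(outcome | exposed) = 418/1172 = 0.35666
p₀ = P(outcome | unexposed) = 52/408 = 0.12745
Under exogeneity and monotonicity, PN = (p₁ − p₀) / p₁.
PN = (0.35666 − 0.12745) / 0.35666 = 0.2292 / 0.35666 ≈ 0.6426

PN ≈ 0.643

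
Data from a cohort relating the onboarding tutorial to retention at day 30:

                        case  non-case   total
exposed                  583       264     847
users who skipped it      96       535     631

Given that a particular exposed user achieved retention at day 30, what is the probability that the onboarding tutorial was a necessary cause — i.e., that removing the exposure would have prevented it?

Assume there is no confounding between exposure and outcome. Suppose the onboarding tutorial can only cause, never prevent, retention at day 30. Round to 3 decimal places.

p₁ = P(outcome | exposed) = 583/847 = 0.68831
p₀ = P(outcome | unexposed) = 96/631 = 0.15214
Under exogeneity and monotonicity, PN = (p₁ − p₀)/p₁.
PN = (0.68831 − 0.15214) / 0.68831 ≈ 0.7790

PN ≈ 0.779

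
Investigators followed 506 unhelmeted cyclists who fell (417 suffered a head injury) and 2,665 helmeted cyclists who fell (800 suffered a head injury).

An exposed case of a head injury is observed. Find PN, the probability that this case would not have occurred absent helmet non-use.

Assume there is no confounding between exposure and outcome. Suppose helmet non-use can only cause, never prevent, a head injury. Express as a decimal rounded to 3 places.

p₁ = P(outcome | exposed) = 417/506 = 0.82411
p₀ = P(outcome | unexposed) = 800/2665 = 0.30019
Under exogeneity and monotonicity, PN = (p₁ − p₀) / p₁.
PN = (0.82411 − 0.30019) / 0.82411 = 0.52392 / 0.82411 ≈ 0.6357

PN ≈ 0.636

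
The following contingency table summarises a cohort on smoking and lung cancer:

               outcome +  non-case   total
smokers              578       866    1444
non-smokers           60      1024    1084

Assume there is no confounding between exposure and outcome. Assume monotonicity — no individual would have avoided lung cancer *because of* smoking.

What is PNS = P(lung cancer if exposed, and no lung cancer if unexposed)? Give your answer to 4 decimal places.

p₁ = P(outcome | exposed) = 578/1444 = 0.40028
p₀ = P(outcome | unexposed) = 60/1084 = 0.055351
Under exogeneity and monotonicity, PNS = p₁ − p₀.
PNS = 0.40028 − 0.055351 = 0.34493

PNS ≈ 0.3449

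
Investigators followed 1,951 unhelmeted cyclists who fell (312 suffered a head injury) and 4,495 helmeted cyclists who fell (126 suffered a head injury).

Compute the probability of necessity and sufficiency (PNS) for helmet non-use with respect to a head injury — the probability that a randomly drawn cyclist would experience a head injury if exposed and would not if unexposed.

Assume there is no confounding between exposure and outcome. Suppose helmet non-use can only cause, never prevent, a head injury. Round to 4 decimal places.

PNS ≈ 0.1319

p₁ = P(outcome | exposed) = 312/1951 = 0.15992
p₀ = P(outcome | unexposed) = 126/4495 = 0.028031
Under exogeneity and monotonicity, PNS = p₁ − p₀.
PNS = 0.15992 − 0.028031 = 0.13189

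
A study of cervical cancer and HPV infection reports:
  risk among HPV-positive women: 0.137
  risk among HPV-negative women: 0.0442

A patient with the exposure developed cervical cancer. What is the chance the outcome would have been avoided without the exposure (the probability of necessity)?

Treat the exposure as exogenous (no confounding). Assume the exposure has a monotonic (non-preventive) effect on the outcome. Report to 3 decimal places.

Let p₁ = 0.137, p₀ = 0.0442.
Under exogeneity and monotonicity, PN = (p₁ − p₀) / p₁.
PN = (0.137 − 0.0442) / 0.137 = 0.0928 / 0.137 ≈ 0.6774

PN ≈ 0.677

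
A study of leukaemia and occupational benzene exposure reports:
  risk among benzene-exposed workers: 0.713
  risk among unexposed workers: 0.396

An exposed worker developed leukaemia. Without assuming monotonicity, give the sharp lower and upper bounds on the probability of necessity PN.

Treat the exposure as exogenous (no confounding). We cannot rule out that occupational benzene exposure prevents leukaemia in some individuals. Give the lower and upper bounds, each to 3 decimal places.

Let p₁ = 0.713, p₀ = 0.396.
Under exogeneity alone the bounds on PN are max{0,(p₁−p₀)/p₁} ≤ PN ≤ min{1,(1−p₀)/p₁}.
  lower = (p₁ − p₀)/p₁ = 0.317 / 0.713 ≈ 0.4446
  upper = min{1, (1 − p₀)/p₁} = 0.604 / 0.713 ≈ 0.8471

0.445 ≤ PN ≤ 0.847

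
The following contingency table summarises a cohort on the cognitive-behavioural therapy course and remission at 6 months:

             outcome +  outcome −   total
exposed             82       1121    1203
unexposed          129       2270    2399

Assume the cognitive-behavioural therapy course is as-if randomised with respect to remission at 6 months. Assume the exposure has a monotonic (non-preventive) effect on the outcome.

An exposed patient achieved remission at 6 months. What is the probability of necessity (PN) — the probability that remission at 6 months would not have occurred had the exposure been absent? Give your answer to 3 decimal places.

PN ≈ 0.211

p₁ = P(outcome | exposed) = 82/1203 = 0.068163
p₀ = P(outcome | unexposed) = 129/2399 = 0.053772
Under exogeneity and monotonicity, PN = (p₁ − p₀)/p₁.
PN = (0.068163 − 0.053772) / 0.068163 ≈ 0.2111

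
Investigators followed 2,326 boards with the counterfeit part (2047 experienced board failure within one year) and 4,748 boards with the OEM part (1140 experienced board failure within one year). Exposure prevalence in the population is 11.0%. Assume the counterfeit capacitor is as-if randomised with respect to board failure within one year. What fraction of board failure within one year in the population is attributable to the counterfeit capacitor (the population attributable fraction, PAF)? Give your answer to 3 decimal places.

p₁ = P(outcome | exposed) = 2047/2326 = 0.88005
p₀ = P(outcome | unexposed) = 1140/4748 = 0.2401
Overall risk P(Y=1) = π·p₁ + (1−π)·p₀ = 0.11×0.88005 + 0.89×0.2401 = 0.3105.
Under exogeneity, PAF = [P(Y=1) − p₀] / P(Y=1).
PAF = (0.3105 − 0.2401) / 0.3105 ≈ 0.2267

PAF ≈ 0.227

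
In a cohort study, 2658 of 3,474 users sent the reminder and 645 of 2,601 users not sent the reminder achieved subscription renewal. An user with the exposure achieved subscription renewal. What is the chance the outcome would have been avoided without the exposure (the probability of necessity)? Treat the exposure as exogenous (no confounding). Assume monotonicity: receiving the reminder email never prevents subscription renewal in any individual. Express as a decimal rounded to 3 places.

p₁ = P(outcome | exposed) = 2658/3474 = 0.76511
p₀ = P(outcome | unexposed) = 645/2601 = 0.24798
Under exogeneity and monotonicity, PN = (p₁ − p₀) / p₁.
PN = (0.76511 − 0.24798) / 0.76511 = 0.51713 / 0.76511 ≈ 0.6759

PN ≈ 0.676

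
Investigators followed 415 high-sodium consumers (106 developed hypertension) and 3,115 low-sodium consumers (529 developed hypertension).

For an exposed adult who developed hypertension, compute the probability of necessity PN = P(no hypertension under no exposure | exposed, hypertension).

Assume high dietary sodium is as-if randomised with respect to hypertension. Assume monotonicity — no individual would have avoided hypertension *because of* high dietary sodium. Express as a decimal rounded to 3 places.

PN ≈ 0.335

p₁ = P(outcome | exposed) = 106/415 = 0.25542
p₀ = P(outcome | unexposed) = 529/3115 = 0.16982
Under exogeneity and monotonicity, PN = (p₁ − p₀) / p₁.
PN = (0.25542 − 0.16982) / 0.25542 = 0.085598 / 0.25542 ≈ 0.3351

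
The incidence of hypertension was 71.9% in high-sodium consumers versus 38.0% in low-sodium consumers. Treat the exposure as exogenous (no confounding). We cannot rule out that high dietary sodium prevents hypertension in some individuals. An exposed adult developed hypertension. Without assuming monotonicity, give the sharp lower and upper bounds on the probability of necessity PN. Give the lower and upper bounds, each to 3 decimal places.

0.471 ≤ PN ≤ 0.862

p₁ = 0.719, p₀ = 0.38.
Under exogeneity alone the bounds on PN are max{0,(p₁−p₀)/p₁} ≤ PN ≤ min{1,(1−p₀)/p₁}.
  lower = (p₁ − p₀)/p₁ = 0.339 / 0.719 ≈ 0.4715
  upper = min{1, (1 − p₀)/p₁} = 0.62 / 0.719 ≈ 0.8623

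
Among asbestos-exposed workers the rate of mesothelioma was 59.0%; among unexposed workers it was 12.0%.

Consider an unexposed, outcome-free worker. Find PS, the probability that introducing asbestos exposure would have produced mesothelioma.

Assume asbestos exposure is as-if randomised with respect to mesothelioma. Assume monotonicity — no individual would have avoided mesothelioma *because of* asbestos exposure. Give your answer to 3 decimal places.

p₁ = 0.59, p₀ = 0.12.
Under exogeneity and monotonicity, PS = (p₁ − p₀) / (1 − p₀).
PS = (0.59 − 0.12) / (1 − 0.12) = 0.47 / 0.88 ≈ 0.5341

PS ≈ 0.534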